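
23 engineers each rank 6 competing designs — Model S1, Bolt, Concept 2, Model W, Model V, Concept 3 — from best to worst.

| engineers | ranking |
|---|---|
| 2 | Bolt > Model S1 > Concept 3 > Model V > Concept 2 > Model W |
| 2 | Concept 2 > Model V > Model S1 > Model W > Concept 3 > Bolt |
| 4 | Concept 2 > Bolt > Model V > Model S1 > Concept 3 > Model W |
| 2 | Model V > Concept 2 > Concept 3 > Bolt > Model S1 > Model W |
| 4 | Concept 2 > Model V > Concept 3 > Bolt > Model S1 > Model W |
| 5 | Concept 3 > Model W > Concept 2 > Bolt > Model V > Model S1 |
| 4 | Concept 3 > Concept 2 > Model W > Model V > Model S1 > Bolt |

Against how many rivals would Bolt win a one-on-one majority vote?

Bolt against each rival (23 engineers):
Bolt vs Model S1: Bolt, 17–6.
Bolt vs Concept 2: Bolt preferred on 2 ballots; Concept 2 wins 21–2.
Bolt vs Model W: Bolt wins 12–11.
Bolt vs Model V: 11 to 12, Model V.
Bolt vs Concept 3: Bolt is ranked higher on 2+4 = 6 ballots, Concept 3 on 17. Concept 3 wins 17–6.
Bolt beats Model S1, Model W; loses to Concept 2, Model V, Concept 3 — 2 pairwise wins.

2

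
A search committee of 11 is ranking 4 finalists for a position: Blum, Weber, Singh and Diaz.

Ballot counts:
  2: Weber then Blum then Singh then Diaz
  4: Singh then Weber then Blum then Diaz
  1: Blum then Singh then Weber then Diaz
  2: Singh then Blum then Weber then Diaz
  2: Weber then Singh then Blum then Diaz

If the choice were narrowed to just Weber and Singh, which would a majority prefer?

Ballots ranking Weber above Singh: 2 + 2 = 4.
Ballots ranking Singh above Weber: 11 − 4 = 7.
Singh wins the head-to-head 7–4.

Singh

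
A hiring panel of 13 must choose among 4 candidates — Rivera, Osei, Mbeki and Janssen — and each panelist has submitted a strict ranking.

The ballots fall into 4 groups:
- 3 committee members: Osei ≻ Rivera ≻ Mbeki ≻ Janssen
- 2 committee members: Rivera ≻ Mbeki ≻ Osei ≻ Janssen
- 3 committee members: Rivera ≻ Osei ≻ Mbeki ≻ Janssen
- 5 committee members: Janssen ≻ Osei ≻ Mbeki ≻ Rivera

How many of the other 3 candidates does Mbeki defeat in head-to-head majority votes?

Mbeki against each rival (13 committee members):
Mbeki vs Rivera: 5 to 8, Rivera.
Mbeki vs Osei: Osei wins 11–2.
Mbeki vs Janssen: 8 to 5, Mbeki.
Mbeki beats Janssen; loses to Rivera, Osei — 1 pairwise win.

1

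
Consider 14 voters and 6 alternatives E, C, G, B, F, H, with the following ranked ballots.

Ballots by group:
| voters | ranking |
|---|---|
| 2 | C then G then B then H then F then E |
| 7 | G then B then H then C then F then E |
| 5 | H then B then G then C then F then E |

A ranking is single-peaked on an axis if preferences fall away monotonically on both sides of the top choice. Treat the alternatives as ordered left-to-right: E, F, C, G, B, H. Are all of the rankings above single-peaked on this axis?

Axis positions: E=1, F=2, C=3, G=4, B=5, H=6.
Group 1 (peak C at position 3): ranking walks positions 3-4-5-6-2-1, expanding outward from the peak — single-peaked.
Group 2 (peak G at position 4): ranking walks positions 4-5-6-3-2-1, expanding outward from the peak — single-peaked.
Group 3 (peak H at position 6): ranking walks positions 6-5-4-3-2-1, expanding outward from the peak — single-peaked.
Every ranking is single-peaked on this axis.

yes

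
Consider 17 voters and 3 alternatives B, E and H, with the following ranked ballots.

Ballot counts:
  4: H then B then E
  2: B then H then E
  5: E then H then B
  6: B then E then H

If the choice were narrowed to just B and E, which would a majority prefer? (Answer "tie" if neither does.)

Ballots ranking B above E: 4 + 2 + 6 = 12.
Ballots ranking E above B: 17 − 12 = 5.
B wins the head-to-head 12–5.

B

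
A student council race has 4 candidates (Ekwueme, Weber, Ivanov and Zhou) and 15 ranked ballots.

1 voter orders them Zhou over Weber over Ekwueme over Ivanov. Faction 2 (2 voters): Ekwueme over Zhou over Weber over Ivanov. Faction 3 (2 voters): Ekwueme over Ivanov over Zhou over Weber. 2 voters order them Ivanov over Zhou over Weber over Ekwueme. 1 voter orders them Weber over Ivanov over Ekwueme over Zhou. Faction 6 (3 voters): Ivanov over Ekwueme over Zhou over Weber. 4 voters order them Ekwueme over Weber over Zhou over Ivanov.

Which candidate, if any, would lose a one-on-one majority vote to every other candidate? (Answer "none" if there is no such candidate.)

none

Pairwise majorities:
Ekwueme vs Weber: 2+2+3+4 = 11 for Ekwueme, 4 for Weber — Ekwueme by 11–4.
Ekwueme vs Ivanov: 1+2+2+4 = 9 for Ekwueme, 6 for Ivanov — Ekwueme by 9–6.
Ekwueme vs Zhou: Ekwueme preferred on 2+2+1+3+4 = 12 ballots; Ekwueme wins 12–3.
Weber vs Ivanov: Weber wins 8–7.
Weber vs Zhou: Zhou wins 10–5.
Ivanov vs Zhou: 2+2+1+3 = 8 for Ivanov, 7 for Zhou — Ivanov by 8–7.
Every candidate wins at least one matchup (Ekwueme beats Weber; Weber beats Ivanov; Ivanov beats Zhou; Zhou beats Weber), so there is no Condorcet loser.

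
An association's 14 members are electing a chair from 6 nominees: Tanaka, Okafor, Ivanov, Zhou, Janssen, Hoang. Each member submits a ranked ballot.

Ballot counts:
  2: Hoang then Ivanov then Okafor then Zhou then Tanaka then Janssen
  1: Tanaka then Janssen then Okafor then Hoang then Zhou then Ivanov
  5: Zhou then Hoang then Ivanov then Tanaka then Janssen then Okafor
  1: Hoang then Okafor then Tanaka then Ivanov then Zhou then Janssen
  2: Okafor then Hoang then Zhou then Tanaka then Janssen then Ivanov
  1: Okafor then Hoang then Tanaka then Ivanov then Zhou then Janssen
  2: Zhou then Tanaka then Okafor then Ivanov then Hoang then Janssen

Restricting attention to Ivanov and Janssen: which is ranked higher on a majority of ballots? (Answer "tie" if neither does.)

Ivanov

Ballots ranking Ivanov above Janssen: 2 + 5 + 1 + 1 + 2 = 11.
Ballots ranking Janssen above Ivanov: 14 − 11 = 3.
Ivanov wins the head-to-head 11–3.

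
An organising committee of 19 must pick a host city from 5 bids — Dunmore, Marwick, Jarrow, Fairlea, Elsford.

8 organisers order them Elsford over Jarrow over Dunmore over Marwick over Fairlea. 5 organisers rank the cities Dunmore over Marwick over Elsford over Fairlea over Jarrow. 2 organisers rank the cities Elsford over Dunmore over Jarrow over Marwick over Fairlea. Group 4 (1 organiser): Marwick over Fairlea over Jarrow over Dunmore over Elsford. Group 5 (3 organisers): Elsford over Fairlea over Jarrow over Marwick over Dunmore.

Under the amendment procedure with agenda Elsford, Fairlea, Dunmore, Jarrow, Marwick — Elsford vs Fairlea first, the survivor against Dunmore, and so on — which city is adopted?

Round 1: Elsford vs Fairlea — 18–1, Elsford advances.
Round 2: Elsford vs Dunmore — 13–6, Elsford advances.
Round 3: Elsford vs Jarrow — 18–1, Elsford advances.
Round 4: Elsford vs Marwick — 13–6, Elsford advances.
Elsford survives the agenda.

Elsford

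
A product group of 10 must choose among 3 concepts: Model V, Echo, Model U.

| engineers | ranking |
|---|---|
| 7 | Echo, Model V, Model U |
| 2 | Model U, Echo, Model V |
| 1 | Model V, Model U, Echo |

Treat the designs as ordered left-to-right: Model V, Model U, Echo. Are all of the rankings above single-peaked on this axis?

Axis positions: Model V=1, Model U=2, Echo=3.
Bloc 1: ranking walks positions 3-1-2; Model V is ranked above Model U even though Model U lies between Model V and the peak Echo on the axis — preferences dip and rise again. Not single-peaked.
Bloc 2 (peak Model U at position 2): ranking walks positions 2-3-1, expanding outward from the peak — single-peaked.
Bloc 3 (peak Model V at position 1): ranking walks positions 1-2-3, expanding outward from the peak — single-peaked.
Bloc 1 violates single-peakedness, so the profile is not single-peaked on this axis.

no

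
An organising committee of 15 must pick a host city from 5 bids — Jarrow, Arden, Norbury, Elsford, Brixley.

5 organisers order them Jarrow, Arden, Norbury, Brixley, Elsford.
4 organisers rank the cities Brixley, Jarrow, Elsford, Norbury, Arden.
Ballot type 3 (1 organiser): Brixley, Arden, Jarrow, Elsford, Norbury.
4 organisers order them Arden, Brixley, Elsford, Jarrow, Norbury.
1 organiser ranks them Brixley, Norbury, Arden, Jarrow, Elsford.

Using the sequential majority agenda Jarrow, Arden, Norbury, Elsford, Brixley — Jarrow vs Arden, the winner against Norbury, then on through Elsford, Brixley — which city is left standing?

Round 1: Jarrow vs Arden — 9–6, Jarrow advances.
Round 2: Jarrow vs Norbury — 14–1, Jarrow advances.
Round 3: Jarrow vs Elsford — 11–4, Jarrow advances.
Round 4: Jarrow vs Brixley — 5–10, Brixley advances.
The agenda winner is Brixley.

Brixley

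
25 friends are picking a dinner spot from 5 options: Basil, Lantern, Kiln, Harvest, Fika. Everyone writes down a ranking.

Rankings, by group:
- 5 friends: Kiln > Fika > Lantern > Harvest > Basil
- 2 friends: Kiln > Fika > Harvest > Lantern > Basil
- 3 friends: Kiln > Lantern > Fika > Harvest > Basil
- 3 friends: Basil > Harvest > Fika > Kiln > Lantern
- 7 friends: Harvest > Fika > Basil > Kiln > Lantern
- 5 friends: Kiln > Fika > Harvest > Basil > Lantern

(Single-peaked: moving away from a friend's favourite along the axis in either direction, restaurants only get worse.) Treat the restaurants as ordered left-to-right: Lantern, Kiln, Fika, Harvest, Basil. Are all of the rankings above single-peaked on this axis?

yes

Axis positions: Lantern=1, Kiln=2, Fika=3, Harvest=4, Basil=5.
Group 1 (peak Kiln at position 2): ranking walks positions 2-3-1-4-5, expanding outward from the peak — single-peaked.
Group 2 (peak Kiln at position 2): ranking walks positions 2-3-4-1-5, expanding outward from the peak — single-peaked.
Group 3 (peak Kiln at position 2): ranking walks positions 2-1-3-4-5, expanding outward from the peak — single-peaked.
Group 4 (peak Basil at position 5): ranking walks positions 5-4-3-2-1, expanding outward from the peak — single-peaked.
Group 5 (peak Harvest at position 4): ranking walks positions 4-3-5-2-1, expanding outward from the peak — single-peaked.
Group 6 (peak Kiln at position 2): ranking walks positions 2-3-4-5-1, expanding outward from the peak — single-peaked.
Every ranking is single-peaked on this axis.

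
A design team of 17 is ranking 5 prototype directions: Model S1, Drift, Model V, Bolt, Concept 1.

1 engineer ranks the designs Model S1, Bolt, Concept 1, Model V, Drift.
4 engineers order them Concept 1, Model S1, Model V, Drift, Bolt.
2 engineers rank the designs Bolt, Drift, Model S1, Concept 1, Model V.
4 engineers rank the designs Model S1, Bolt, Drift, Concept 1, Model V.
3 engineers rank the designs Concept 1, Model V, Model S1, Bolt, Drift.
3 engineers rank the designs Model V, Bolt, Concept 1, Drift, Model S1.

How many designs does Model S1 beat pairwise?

3

Model S1 against each rival (17 engineers):
Model S1–Drift: Model S1 12–5.
Model S1 vs Model V: Model S1 preferred on 1+4+2+4 = 11 ballots; Model S1 wins 11–6.
Model S1 vs Bolt: Model S1, 12–5.
Model S1 vs Concept 1: Model S1 is ranked higher on 1+2+4 = 7 ballots, Concept 1 on 10. Concept 1 wins 10–7.
Model S1 beats Drift, Model V, Bolt; loses to Concept 1 — 3 pairwise wins.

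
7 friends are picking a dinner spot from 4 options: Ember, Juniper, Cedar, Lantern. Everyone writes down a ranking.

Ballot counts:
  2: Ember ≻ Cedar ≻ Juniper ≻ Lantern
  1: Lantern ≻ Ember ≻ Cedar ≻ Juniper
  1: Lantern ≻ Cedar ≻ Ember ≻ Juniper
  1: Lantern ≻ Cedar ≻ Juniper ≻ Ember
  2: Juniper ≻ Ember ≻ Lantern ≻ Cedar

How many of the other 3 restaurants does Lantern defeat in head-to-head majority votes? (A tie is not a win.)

1

Lantern against each rival (7 friends):
Lantern vs Ember: Ember, 4–3.
Lantern vs Juniper: Lantern is ranked higher on 1+1+1 = 3 ballots, Juniper on 4. Juniper wins 4–3.
Lantern vs Cedar: 1+1+1+2 = 5 for Lantern, 2 for Cedar — Lantern by 5–2.
Lantern beats Cedar; loses to Ember, Juniper — 1 pairwise win.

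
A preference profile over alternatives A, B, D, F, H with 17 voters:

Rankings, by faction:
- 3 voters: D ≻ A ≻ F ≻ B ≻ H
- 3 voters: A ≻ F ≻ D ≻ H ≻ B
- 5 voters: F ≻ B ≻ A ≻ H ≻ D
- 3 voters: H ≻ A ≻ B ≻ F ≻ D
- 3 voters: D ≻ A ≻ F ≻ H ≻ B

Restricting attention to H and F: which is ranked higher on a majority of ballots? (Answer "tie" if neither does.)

Ballots ranking H above F: 3.
Ballots ranking F above H: 17 − 3 = 14.
F wins the head-to-head 14–3.

F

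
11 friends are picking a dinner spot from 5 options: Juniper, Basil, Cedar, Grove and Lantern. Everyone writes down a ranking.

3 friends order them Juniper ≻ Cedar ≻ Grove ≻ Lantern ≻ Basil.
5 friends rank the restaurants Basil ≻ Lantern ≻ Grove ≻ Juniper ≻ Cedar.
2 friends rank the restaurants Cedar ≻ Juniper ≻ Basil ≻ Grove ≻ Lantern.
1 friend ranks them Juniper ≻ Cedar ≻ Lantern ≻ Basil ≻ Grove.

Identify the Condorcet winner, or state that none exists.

Head-to-head results (11 friends):
Juniper–Basil: Juniper 6–5.
Juniper–Cedar: Juniper 9–2.
Juniper vs Grove: Juniper, 6–5.
Juniper–Lantern: Juniper 6–5.
Basil vs Cedar: Cedar, 6–5.
Basil vs Grove: Basil, 8–3.
Basil vs Lantern: Basil wins 7–4.
Cedar vs Grove: Cedar wins 6–5.
Cedar–Lantern: Cedar 6–5.
Grove vs Lantern: Lantern, 6–5.
Juniper beats each of Basil, Cedar, Grove, Lantern — Juniper is the Condorcet winner.

Juniper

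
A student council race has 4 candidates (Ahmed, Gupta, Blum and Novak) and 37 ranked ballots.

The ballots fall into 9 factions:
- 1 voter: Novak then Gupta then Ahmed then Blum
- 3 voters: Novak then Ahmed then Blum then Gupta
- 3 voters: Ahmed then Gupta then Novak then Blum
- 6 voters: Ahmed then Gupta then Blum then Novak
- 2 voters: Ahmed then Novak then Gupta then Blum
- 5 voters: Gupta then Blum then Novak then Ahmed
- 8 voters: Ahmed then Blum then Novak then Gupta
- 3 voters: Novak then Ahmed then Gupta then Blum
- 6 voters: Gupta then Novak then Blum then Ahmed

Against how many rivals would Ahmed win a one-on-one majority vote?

3

Ahmed against each rival (37 voters):
Ahmed–Gupta: Ahmed 25–12.
Ahmed vs Blum: 26 to 11, Ahmed.
Ahmed–Novak: Ahmed 19–18.
Ahmed beats Gupta, Blum, Novak — 3 pairwise wins.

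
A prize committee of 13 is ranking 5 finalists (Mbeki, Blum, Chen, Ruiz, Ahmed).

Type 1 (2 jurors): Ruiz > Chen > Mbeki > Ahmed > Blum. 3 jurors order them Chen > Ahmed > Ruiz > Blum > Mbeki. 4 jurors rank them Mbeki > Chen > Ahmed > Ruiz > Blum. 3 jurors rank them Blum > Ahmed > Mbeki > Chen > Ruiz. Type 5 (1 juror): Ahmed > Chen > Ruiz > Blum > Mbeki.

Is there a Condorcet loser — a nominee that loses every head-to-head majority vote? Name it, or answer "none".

Head-to-head results (13 jurors):
Mbeki vs Blum: Blum wins 7–6.
Mbeki–Chen: Mbeki 7–6.
Mbeki vs Ruiz: Mbeki wins 7–6.
Mbeki vs Ahmed: Ahmed wins 7–6.
Blum vs Chen: Chen, 10–3.
Blum vs Ruiz: 3 for Blum, 10 for Ruiz — Ruiz by 10–3.
Blum vs Ahmed: 3 for Blum, 10 for Ahmed — Ahmed by 10–3.
Chen vs Ruiz: 11 to 2, Chen.
Chen vs Ahmed: Chen is ranked higher on 2+3+4 = 9 ballots, Ahmed on 4. Chen wins 9–4.
Ruiz vs Ahmed: Ahmed, 11–2.
Each nominee has at least one pairwise win (Mbeki beats Chen; Blum beats Mbeki; Chen beats Blum; Ruiz beats Blum; Ahmed beats Mbeki) — no Condorcet loser.

none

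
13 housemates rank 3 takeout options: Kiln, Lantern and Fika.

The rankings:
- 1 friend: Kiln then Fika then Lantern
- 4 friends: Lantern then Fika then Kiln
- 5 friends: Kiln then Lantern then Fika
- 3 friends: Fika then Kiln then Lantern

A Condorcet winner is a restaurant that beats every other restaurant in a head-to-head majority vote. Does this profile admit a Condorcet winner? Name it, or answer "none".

Check each pair by majority over 13 ballots:
Kiln vs Lantern: 9 to 4, Kiln.
Kiln vs Fika: Kiln is ranked higher on 1+5 = 6 ballots, Fika on 7. Fika wins 7–6.
Lantern vs Fika: 4+5 = 9 for Lantern, 4 for Fika — Lantern by 9–4.
Every restaurant loses at least once (Kiln loses to Fika; Lantern loses to Kiln; Fika loses to Lantern). The majority relation contains the cycle Kiln beats Lantern beats Fika beats Kiln, so there is no Condorcet winner.

none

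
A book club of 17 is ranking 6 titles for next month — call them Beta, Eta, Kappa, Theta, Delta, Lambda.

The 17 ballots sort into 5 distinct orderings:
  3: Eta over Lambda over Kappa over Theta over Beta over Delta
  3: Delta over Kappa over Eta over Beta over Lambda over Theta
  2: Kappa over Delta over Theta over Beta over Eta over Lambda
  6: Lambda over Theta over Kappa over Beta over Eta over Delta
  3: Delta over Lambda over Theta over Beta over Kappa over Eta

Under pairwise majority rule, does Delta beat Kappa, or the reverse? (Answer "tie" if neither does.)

Ballots ranking Delta above Kappa: 3 + 3 = 6.
Ballots ranking Kappa above Delta: 17 − 6 = 11.
Kappa wins the head-to-head 11–6.

Kappa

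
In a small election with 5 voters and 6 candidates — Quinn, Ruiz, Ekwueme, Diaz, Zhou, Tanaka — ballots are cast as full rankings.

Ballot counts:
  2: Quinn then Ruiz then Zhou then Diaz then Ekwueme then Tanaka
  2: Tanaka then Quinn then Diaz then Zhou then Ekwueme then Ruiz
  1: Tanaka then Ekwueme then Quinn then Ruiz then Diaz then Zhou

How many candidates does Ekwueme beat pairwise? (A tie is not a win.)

1

Ekwueme against each rival (5 voters):
Ekwueme–Quinn: Quinn 4–1.
Ekwueme vs Ruiz: 2+1 = 3 for Ekwueme, 2 for Ruiz — Ekwueme by 3–2.
Ekwueme vs Diaz: 1 to 4, Diaz.
Ekwueme–Zhou: Zhou 4–1.
Ekwueme vs Tanaka: Ekwueme is ranked higher on 2 ballots, Tanaka on 3. Tanaka wins 3–2.
Ekwueme beats Ruiz; loses to Quinn, Diaz, Zhou, Tanaka — 1 pairwise win.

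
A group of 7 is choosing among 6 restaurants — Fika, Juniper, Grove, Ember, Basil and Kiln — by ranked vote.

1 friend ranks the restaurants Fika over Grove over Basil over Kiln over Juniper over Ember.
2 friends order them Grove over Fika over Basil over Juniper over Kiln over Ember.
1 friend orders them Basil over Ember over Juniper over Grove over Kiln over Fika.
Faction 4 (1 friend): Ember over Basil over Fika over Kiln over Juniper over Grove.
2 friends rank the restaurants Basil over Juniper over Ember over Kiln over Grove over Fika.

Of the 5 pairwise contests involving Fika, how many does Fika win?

Fika against each rival (7 friends):
Fika vs Juniper: 1+2+1 = 4 for Fika, 3 for Juniper — Fika by 4–3.
Fika vs Grove: 1+1 = 2 for Fika, 5 for Grove — Grove by 5–2.
Fika vs Ember: Fika is ranked higher on 1+2 = 3 ballots, Ember on 4. Ember wins 4–3.
Fika vs Basil: 3 to 4, Basil.
Fika vs Kiln: Fika, 4–3.
Fika beats Juniper, Kiln; loses to Grove, Ember, Basil — 2 pairwise wins.

2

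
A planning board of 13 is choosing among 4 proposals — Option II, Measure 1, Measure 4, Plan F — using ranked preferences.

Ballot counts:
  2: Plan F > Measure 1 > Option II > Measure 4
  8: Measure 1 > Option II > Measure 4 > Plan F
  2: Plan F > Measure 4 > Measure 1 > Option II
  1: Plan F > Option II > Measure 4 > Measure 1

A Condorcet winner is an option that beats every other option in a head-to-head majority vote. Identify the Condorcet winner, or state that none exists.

Check each pair by majority over 13 ballots:
Option II vs Measure 1: Measure 1, 12–1.
Option II vs Measure 4: Option II, 11–2.
Option II–Plan F: Option II 8–5.
Measure 1 vs Measure 4: Measure 1, 10–3.
Measure 1 vs Plan F: Measure 1, 8–5.
Measure 4 vs Plan F: Measure 4 wins 8–5.
Measure 1 wins every pairwise contest, so Measure 1 is the Condorcet winner.

Measure 1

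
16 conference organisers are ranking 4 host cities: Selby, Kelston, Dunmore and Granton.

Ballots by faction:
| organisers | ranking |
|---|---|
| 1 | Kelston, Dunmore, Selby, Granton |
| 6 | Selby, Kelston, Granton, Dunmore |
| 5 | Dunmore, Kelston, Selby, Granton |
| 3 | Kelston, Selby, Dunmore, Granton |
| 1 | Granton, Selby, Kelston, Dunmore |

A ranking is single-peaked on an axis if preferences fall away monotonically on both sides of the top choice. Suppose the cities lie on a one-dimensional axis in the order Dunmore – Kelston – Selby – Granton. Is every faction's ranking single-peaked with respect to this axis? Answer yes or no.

Axis positions: Dunmore=1, Kelston=2, Selby=3, Granton=4.
Faction 1 (peak Kelston at position 2): ranking walks positions 2-1-3-4, expanding outward from the peak — single-peaked.
Faction 2 (peak Selby at position 3): ranking walks positions 3-2-4-1, expanding outward from the peak — single-peaked.
Faction 3 (peak Dunmore at position 1): ranking walks positions 1-2-3-4, expanding outward from the peak — single-peaked.
Faction 4 (peak Kelston at position 2): ranking walks positions 2-3-1-4, expanding outward from the peak — single-peaked.
Faction 5 (peak Granton at position 4): ranking walks positions 4-3-2-1, expanding outward from the peak — single-peaked.
Every ranking is single-peaked on this axis.

yes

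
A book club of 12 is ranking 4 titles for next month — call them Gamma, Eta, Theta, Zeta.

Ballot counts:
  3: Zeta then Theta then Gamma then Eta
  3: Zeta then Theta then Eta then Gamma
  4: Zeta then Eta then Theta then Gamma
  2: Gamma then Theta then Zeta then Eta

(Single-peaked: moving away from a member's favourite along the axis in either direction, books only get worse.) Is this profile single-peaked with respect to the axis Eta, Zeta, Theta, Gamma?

Axis positions: Eta=1, Zeta=2, Theta=3, Gamma=4.
Faction 1 (peak Zeta at position 2): ranking walks positions 2-3-4-1, expanding outward from the peak — single-peaked.
Faction 2 (peak Zeta at position 2): ranking walks positions 2-3-1-4, expanding outward from the peak — single-peaked.
Faction 3 (peak Zeta at position 2): ranking walks positions 2-1-3-4, expanding outward from the peak — single-peaked.
Faction 4 (peak Gamma at position 4): ranking walks positions 4-3-2-1, expanding outward from the peak — single-peaked.
Every ranking is single-peaked on this axis.

yes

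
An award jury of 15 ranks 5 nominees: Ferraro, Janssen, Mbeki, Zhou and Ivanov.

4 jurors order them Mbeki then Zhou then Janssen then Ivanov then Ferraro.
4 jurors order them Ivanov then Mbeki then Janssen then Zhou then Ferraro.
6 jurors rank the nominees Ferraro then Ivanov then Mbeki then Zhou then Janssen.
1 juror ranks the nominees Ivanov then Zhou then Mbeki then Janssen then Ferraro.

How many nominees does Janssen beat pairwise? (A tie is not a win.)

Janssen against each rival (15 jurors):
Janssen–Ferraro: Janssen 9–6.
Janssen vs Mbeki: Mbeki wins 15–0.
Janssen vs Zhou: Janssen is ranked higher on 4 ballots, Zhou on 11. Zhou wins 11–4.
Janssen vs Ivanov: 4 for Janssen, 11 for Ivanov — Ivanov by 11–4.
Janssen beats Ferraro; loses to Mbeki, Zhou, Ivanov — 1 pairwise win.

1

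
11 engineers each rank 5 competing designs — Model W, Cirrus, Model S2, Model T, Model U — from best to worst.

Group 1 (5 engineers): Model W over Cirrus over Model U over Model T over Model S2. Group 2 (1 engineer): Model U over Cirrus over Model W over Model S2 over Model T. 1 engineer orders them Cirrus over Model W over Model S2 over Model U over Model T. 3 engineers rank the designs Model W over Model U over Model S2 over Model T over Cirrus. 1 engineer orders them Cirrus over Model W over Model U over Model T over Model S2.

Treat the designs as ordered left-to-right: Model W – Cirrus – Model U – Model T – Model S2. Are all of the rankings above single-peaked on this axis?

Axis positions: Model W=1, Cirrus=2, Model U=3, Model T=4, Model S2=5.
Group 1 (peak Model W at position 1): ranking walks positions 1-2-3-4-5, expanding outward from the peak — single-peaked.
Group 2: ranking walks positions 3-2-1-5-4; Model S2 is ranked above Model T even though Model T lies between Model S2 and the peak Model U on the axis — preferences dip and rise again. Not single-peaked.
Group 3: ranking walks positions 2-1-5-3-4; Model S2 is ranked above Model U even though Model U lies between Model S2 and the peak Cirrus on the axis — preferences dip and rise again. Not single-peaked.
Group 4: ranking walks positions 1-3-5-4-2; Model U is ranked above Cirrus even though Cirrus lies between Model U and the peak Model W on the axis — preferences dip and rise again. Not single-peaked.
Group 5 (peak Cirrus at position 2): ranking walks positions 2-1-3-4-5, expanding outward from the peak — single-peaked.
Group 2 violates single-peakedness, so the profile is not single-peaked on this axis.

no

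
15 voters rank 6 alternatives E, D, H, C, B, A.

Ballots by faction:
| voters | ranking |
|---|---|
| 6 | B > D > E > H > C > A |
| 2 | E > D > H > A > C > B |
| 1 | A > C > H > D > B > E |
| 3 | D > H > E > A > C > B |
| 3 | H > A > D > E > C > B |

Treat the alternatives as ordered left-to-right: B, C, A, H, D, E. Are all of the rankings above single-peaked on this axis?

Axis positions: B=1, C=2, A=3, H=4, D=5, E=6.
Faction 1: ranking walks positions 1-5-6-4-2-3; D is ranked above C even though C lies between D and the peak B on the axis — preferences dip and rise again. Not single-peaked.
Faction 2 (peak E at position 6): ranking walks positions 6-5-4-3-2-1, expanding outward from the peak — single-peaked.
Faction 3 (peak A at position 3): ranking walks positions 3-2-4-5-1-6, expanding outward from the peak — single-peaked.
Faction 4 (peak D at position 5): ranking walks positions 5-4-6-3-2-1, expanding outward from the peak — single-peaked.
Faction 5 (peak H at position 4): ranking walks positions 4-3-5-6-2-1, expanding outward from the peak — single-peaked.
Faction 1 violates single-peakedness, so the profile is not single-peaked on this axis.

no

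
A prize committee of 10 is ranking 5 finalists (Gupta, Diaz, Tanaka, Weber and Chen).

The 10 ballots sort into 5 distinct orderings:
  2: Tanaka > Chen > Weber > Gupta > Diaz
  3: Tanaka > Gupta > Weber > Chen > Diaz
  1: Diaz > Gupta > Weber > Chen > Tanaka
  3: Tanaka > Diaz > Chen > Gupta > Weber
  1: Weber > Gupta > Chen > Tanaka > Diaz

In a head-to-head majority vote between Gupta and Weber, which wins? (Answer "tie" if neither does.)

Gupta

Ballots ranking Gupta above Weber: 3 + 1 + 3 = 7.
Ballots ranking Weber above Gupta: 10 − 7 = 3.
Gupta wins the head-to-head 7–3.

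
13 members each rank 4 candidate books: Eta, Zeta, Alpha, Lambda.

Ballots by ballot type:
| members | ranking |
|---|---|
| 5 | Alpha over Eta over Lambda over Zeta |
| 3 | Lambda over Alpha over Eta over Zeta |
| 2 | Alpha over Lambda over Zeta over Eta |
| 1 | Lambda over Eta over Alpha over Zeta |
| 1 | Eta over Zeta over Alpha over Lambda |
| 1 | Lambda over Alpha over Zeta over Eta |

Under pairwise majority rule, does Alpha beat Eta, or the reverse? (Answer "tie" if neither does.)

Ballots ranking Alpha above Eta: 5 + 3 + 2 + 1 = 11.
Ballots ranking Eta above Alpha: 13 − 11 = 2.
Alpha wins the head-to-head 11–2.

Alpha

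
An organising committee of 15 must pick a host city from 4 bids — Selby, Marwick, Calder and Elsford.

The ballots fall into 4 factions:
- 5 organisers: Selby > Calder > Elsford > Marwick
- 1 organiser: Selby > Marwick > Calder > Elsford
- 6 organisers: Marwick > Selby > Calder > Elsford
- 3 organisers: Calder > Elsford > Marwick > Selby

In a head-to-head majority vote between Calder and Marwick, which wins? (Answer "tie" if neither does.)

Calder

Ballots ranking Calder above Marwick: 5 + 3 = 8.
Ballots ranking Marwick above Calder: 15 − 8 = 7.
Calder wins the head-to-head 8–7.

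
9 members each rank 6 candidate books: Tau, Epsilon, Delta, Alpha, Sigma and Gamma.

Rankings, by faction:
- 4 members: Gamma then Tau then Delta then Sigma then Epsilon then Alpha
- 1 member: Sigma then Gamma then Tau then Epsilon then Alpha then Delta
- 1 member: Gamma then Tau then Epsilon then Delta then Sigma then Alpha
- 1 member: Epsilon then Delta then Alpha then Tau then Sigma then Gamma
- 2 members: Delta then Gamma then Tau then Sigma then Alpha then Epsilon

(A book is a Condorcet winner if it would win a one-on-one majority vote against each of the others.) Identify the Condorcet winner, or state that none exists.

Pairwise majorities:
Tau vs Epsilon: Tau wins 8–1.
Tau–Delta: Tau 6–3.
Tau vs Alpha: Tau, 8–1.
Tau vs Sigma: Tau is ranked higher on 4+1+1+2 = 8 ballots, Sigma on 1. Tau wins 8–1.
Tau vs Gamma: 1 to 8, Gamma.
Epsilon vs Delta: Delta wins 6–3.
Epsilon vs Alpha: Epsilon is ranked higher on 4+1+1+1 = 7 ballots, Alpha on 2. Epsilon wins 7–2.
Epsilon–Sigma: Sigma 7–2.
Epsilon vs Gamma: 1 for Epsilon, 8 for Gamma — Gamma by 8–1.
Delta–Alpha: Delta 8–1.
Delta vs Sigma: Delta is ranked higher on 4+1+1+2 = 8 ballots, Sigma on 1. Delta wins 8–1.
Delta vs Gamma: 1+2 = 3 for Delta, 6 for Gamma — Gamma by 6–3.
Alpha vs Sigma: Sigma, 8–1.
Alpha–Gamma: Gamma 8–1.
Sigma vs Gamma: 1+1 = 2 for Sigma, 7 for Gamma — Gamma by 7–2.
Gamma defeats every rival head-to-head and is the Condorcet winner.

Gamma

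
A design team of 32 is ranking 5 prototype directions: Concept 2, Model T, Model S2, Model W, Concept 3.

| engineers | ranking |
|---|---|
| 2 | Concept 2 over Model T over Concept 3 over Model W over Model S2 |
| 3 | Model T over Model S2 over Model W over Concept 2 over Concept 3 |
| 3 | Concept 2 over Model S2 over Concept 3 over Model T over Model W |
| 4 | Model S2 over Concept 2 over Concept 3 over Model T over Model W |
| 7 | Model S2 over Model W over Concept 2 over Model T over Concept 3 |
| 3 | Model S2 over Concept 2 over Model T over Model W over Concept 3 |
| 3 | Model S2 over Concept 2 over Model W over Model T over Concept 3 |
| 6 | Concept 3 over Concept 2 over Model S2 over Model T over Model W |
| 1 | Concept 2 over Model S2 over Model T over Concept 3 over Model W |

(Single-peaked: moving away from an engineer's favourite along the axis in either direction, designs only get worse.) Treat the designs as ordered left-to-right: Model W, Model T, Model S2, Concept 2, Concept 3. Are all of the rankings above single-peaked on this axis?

Axis positions: Model W=1, Model T=2, Model S2=3, Concept 2=4, Concept 3=5.
Faction 1: ranking walks positions 4-2-5-1-3; Model T is ranked above Model S2 even though Model S2 lies between Model T and the peak Concept 2 on the axis — preferences dip and rise again. Not single-peaked.
Faction 2 (peak Model T at position 2): ranking walks positions 2-3-1-4-5, expanding outward from the peak — single-peaked.
Faction 3 (peak Concept 2 at position 4): ranking walks positions 4-3-5-2-1, expanding outward from the peak — single-peaked.
Faction 4 (peak Model S2 at position 3): ranking walks positions 3-4-5-2-1, expanding outward from the peak — single-peaked.
Faction 5: ranking walks positions 3-1-4-2-5; Model W is ranked above Model T even though Model T lies between Model W and the peak Model S2 on the axis — preferences dip and rise again. Not single-peaked.
Faction 6 (peak Model S2 at position 3): ranking walks positions 3-4-2-1-5, expanding outward from the peak — single-peaked.
Faction 7: ranking walks positions 3-4-1-2-5; Model W is ranked above Model T even though Model T lies between Model W and the peak Model S2 on the axis — preferences dip and rise again. Not single-peaked.
Faction 8 (peak Concept 3 at position 5): ranking walks positions 5-4-3-2-1, expanding outward from the peak — single-peaked.
Faction 9 (peak Concept 2 at position 4): ranking walks positions 4-3-2-5-1, expanding outward from the peak — single-peaked.
Faction 1 violates single-peakedness, so the profile is not single-peaked on this axis.

no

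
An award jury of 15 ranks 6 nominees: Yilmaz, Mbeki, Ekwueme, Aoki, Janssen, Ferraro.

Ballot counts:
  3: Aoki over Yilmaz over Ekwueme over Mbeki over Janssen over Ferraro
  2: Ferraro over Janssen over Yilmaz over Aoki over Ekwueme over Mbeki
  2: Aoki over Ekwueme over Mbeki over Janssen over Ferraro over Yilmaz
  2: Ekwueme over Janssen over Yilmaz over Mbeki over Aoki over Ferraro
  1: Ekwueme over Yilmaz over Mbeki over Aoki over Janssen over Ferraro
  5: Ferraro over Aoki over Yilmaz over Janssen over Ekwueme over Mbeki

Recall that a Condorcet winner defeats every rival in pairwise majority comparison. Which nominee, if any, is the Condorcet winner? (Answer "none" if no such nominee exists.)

Head-to-head results (15 jurors):
Yilmaz vs Mbeki: Yilmaz preferred on 3+2+2+1+5 = 13 ballots; Yilmaz wins 13–2.
Yilmaz vs Ekwueme: Yilmaz preferred on 3+2+5 = 10 ballots; Yilmaz wins 10–5.
Yilmaz vs Aoki: Yilmaz preferred on 2+2+1 = 5 ballots; Aoki wins 10–5.
Yilmaz vs Janssen: Yilmaz is ranked higher on 3+1+5 = 9 ballots, Janssen on 6. Yilmaz wins 9–6.
Yilmaz vs Ferraro: 6 to 9, Ferraro.
Mbeki vs Ekwueme: 0 for Mbeki, 15 for Ekwueme — Ekwueme by 15–0.
Mbeki vs Aoki: 2+1 = 3 for Mbeki, 12 for Aoki — Aoki by 12–3.
Mbeki vs Janssen: 3+2+1 = 6 for Mbeki, 9 for Janssen — Janssen by 9–6.
Mbeki vs Ferraro: Mbeki is ranked higher on 3+2+2+1 = 8 ballots, Ferraro on 7. Mbeki wins 8–7.
Ekwueme vs Aoki: 2+1 = 3 for Ekwueme, 12 for Aoki — Aoki by 12–3.
Ekwueme vs Janssen: Ekwueme is ranked higher on 3+2+2+1 = 8 ballots, Janssen on 7. Ekwueme wins 8–7.
Ekwueme vs Ferraro: 8 to 7, Ekwueme.
Aoki vs Janssen: Aoki is ranked higher on 3+2+1+5 = 11 ballots, Janssen on 4. Aoki wins 11–4.
Aoki vs Ferraro: Aoki is ranked higher on 3+2+2+1 = 8 ballots, Ferraro on 7. Aoki wins 8–7.
Janssen vs Ferraro: 8 to 7, Janssen.
Aoki wins every pairwise contest, so Aoki is the Condorcet winner.

Aoki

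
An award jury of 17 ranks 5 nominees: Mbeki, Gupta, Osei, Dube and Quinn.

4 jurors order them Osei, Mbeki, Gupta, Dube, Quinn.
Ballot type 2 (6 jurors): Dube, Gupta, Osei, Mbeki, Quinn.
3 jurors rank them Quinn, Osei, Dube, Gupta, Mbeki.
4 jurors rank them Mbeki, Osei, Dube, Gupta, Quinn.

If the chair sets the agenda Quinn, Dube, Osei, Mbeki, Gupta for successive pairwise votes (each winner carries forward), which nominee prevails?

Osei

Round 1: Quinn vs Dube — 3–14, Dube advances.
Round 2: Dube vs Osei — 6–11, Osei advances.
Round 3: Osei vs Mbeki — 13–4, Osei advances.
Round 4: Osei vs Gupta — 11–6, Osei advances.
The agenda winner is Osei.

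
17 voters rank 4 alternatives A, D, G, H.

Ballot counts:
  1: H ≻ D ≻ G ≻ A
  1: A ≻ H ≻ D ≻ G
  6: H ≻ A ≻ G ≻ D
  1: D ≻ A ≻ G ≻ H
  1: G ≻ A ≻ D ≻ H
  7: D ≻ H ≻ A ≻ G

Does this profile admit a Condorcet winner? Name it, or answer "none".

D

Pairwise majorities:
A vs D: D, 9–8.
A vs G: A preferred on 1+6+1+7 = 15 ballots; A wins 15–2.
A–H: H 14–3.
D vs G: D preferred on 1+1+1+7 = 10 ballots; D wins 10–7.
D vs H: D is ranked higher on 1+1+7 = 9 ballots, H on 8. D wins 9–8.
G vs H: 1+1 = 2 for G, 15 for H — H by 15–2.
D wins every pairwise contest, so D is the Condorcet winner.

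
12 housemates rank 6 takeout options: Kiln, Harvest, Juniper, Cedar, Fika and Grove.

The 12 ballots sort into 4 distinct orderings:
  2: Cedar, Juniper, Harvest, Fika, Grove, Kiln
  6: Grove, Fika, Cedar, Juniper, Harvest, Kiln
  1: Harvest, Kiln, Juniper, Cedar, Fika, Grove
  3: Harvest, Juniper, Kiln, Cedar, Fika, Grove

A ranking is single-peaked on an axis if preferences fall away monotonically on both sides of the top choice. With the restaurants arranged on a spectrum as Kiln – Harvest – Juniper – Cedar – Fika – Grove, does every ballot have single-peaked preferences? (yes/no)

Axis positions: Kiln=1, Harvest=2, Juniper=3, Cedar=4, Fika=5, Grove=6.
Group 1 (peak Cedar at position 4): ranking walks positions 4-3-2-5-6-1, expanding outward from the peak — single-peaked.
Group 2 (peak Grove at position 6): ranking walks positions 6-5-4-3-2-1, expanding outward from the peak — single-peaked.
Group 3 (peak Harvest at position 2): ranking walks positions 2-1-3-4-5-6, expanding outward from the peak — single-peaked.
Group 4 (peak Harvest at position 2): ranking walks positions 2-3-1-4-5-6, expanding outward from the peak — single-peaked.
Every ranking is single-peaked on this axis.

yes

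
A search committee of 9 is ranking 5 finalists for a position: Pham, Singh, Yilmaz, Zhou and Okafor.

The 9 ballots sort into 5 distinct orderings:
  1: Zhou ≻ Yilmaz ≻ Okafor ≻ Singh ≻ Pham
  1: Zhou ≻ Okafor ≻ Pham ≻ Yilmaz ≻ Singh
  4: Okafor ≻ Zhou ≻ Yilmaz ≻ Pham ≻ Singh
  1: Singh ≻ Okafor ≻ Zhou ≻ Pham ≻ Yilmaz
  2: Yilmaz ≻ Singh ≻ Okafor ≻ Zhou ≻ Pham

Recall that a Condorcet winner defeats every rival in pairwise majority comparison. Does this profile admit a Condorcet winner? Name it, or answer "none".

Head-to-head results (9 committee members):
Pham vs Singh: 5 to 4, Pham.
Pham vs Yilmaz: Pham is ranked higher on 1+1 = 2 ballots, Yilmaz on 7. Yilmaz wins 7–2.
Pham vs Zhou: Pham is ranked higher on 0 ballots, Zhou on 9. Zhou wins 9–0.
Pham vs Okafor: 0 for Pham, 9 for Okafor — Okafor by 9–0.
Singh vs Yilmaz: Singh preferred on 1 ballot; Yilmaz wins 8–1.
Singh vs Zhou: Singh is ranked higher on 1+2 = 3 ballots, Zhou on 6. Zhou wins 6–3.
Singh vs Okafor: Singh preferred on 1+2 = 3 ballots; Okafor wins 6–3.
Yilmaz vs Zhou: Yilmaz preferred on 2 ballots; Zhou wins 7–2.
Yilmaz vs Okafor: Yilmaz is ranked higher on 1+2 = 3 ballots, Okafor on 6. Okafor wins 6–3.
Zhou vs Okafor: 2 to 7, Okafor.
Okafor defeats every rival head-to-head and is the Condorcet winner.

Okafor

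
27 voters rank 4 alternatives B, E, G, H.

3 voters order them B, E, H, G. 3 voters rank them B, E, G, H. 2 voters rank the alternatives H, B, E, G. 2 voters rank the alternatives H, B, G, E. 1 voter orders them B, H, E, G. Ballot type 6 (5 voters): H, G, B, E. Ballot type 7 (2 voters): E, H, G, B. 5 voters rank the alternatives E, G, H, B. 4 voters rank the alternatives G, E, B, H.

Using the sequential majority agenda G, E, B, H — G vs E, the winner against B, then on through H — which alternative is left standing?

Round 1: G vs E — 11–16, E advances.
Round 2: E vs B — 11–16, B advances.
Round 3: B vs H — 11–16, H advances.
H survives the agenda.

H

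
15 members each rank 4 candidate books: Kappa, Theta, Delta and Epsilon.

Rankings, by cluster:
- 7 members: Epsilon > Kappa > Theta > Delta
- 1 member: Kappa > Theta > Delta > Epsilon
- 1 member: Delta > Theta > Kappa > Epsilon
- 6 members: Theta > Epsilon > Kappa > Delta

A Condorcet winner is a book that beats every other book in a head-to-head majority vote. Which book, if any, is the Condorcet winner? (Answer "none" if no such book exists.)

Head-to-head results (15 members):
Kappa vs Theta: Kappa preferred on 7+1 = 8 ballots; Kappa wins 8–7.
Kappa vs Delta: 7+1+6 = 14 for Kappa, 1 for Delta — Kappa by 14–1.
Kappa vs Epsilon: 1+1 = 2 for Kappa, 13 for Epsilon — Epsilon by 13–2.
Theta vs Delta: Theta is ranked higher on 7+1+6 = 14 ballots, Delta on 1. Theta wins 14–1.
Theta vs Epsilon: 1+1+6 = 8 for Theta, 7 for Epsilon — Theta by 8–7.
Delta vs Epsilon: 1+1 = 2 for Delta, 13 for Epsilon — Epsilon by 13–2.
No book is unbeaten: Kappa loses to Epsilon; Theta loses to Kappa; Delta loses to Kappa; Epsilon loses to Theta. In particular Kappa → Theta → Epsilon → Kappa is a majority cycle — no Condorcet winner exists.

none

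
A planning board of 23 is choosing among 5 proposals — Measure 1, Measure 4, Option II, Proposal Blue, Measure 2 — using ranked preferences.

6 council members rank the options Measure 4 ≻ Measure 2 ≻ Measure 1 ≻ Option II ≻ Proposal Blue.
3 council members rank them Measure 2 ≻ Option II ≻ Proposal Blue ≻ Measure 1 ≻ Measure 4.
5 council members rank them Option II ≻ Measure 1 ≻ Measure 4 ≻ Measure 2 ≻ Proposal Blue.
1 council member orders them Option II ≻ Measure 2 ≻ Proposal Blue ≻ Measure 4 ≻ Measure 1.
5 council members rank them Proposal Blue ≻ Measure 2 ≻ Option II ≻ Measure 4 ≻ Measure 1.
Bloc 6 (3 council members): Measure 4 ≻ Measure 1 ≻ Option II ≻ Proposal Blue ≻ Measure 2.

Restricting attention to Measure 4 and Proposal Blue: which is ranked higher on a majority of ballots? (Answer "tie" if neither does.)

Ballots ranking Measure 4 above Proposal Blue: 6 + 5 + 3 = 14.
Ballots ranking Proposal Blue above Measure 4: 23 − 14 = 9.
Measure 4 wins the head-to-head 14–9.

Measure 4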